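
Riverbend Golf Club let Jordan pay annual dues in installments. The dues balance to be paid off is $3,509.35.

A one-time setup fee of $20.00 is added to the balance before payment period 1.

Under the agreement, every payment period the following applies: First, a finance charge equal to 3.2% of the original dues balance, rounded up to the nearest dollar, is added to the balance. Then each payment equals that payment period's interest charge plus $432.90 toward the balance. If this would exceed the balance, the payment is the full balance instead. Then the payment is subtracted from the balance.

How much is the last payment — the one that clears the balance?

Payment period 1: opening $3,529.35; interest $113.00 → $3,642.35; payment $545.90; balance $3,096.45
Payment period 2: opening $3,096.45; interest $113.00 → $3,209.45; payment $545.90; balance $2,663.55
Payment period 3: opening $2,663.55; interest $113.00 → $2,776.55; payment $545.90; balance $2,230.65
Payment period 4: opening $2,230.65; interest $113.00 → $2,343.65; payment $545.90; balance $1,797.75
Payment period 5: opening $1,797.75; interest $113.00 → $1,910.75; payment $545.90; balance $1,364.85
Payment period 6: opening $1,364.85; interest $113.00 → $1,477.85; payment $545.90; balance $931.95
Payment period 7: opening $931.95; interest $113.00 → $1,044.95; payment $545.90; balance $499.05
Payment period 8: opening $499.05; interest $113.00 → $612.05; payment $545.90; balance $66.15
Payment period 9: opening $66.15; interest $113.00 → $179.15; payment $179.15; balance $0.00

$179.15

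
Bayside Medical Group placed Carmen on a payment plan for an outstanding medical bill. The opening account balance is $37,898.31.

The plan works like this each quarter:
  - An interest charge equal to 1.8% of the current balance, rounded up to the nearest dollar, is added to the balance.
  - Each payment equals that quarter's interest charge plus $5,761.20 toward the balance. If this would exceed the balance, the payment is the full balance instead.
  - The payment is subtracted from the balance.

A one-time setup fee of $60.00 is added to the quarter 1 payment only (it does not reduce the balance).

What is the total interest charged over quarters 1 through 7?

$2,601.00

Quarter 1: $37,898.31 +$683.00 interest = $38,581.31; pay $6,444.20 (+ $60.00 fee) → $32,137.11
Quarter 2: $32,137.11 +$579.00 interest = $32,716.11; pay $6,340.20 → $26,375.91
Quarter 3: $26,375.91 +$475.00 interest = $26,850.91; pay $6,236.20 → $20,614.71
Quarter 4: $20,614.71 +$372.00 interest = $20,986.71; pay $6,133.20 → $14,853.51
Quarter 5: $14,853.51 +$268.00 interest = $15,121.51; pay $6,029.20 → $9,092.31
Quarter 6: $9,092.31 +$164.00 interest = $9,256.31; pay $5,925.20 → $3,331.11
Quarter 7: $3,331.11 +$60.00 interest = $3,391.11; pay $3,391.11 → $0.00
Total interest: $683.00 + $579.00 + $475.00 + $372.00 + $268.00 + $164.00 + $60.00 = $2,601.00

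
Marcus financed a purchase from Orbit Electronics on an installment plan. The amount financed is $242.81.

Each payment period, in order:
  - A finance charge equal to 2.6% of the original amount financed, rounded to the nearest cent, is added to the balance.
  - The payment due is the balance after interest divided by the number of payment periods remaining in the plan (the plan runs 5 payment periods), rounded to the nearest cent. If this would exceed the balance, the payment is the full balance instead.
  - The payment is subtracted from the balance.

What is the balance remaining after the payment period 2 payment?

$154.21

# | Opening | Interest | Payment | End bal
1 | $242.81 | $6.31 | $49.82 | $199.30
2 | $199.30 | $6.31 | $51.40 | $154.21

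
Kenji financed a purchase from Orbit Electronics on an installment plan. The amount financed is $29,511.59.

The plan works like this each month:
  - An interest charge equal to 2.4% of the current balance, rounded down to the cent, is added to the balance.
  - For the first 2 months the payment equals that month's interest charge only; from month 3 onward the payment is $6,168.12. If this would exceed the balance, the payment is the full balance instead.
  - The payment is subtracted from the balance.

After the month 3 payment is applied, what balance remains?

$24,051.74

# | Opening | Interest | Payment | End bal
1 | $29,511.59 | $708.27 | $708.27 | $29,511.59
2 | $29,511.59 | $708.27 | $708.27 | $29,511.59
3 | $29,511.59 | $708.27 | $6,168.12 | $24,051.74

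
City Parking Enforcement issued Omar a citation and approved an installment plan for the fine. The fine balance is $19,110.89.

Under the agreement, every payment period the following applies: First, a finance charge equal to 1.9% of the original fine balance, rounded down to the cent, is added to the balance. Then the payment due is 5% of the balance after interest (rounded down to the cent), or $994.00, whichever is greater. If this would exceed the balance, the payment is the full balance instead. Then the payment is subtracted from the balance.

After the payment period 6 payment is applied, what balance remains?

$15,325.49

Payment period 1: opening $19,110.89; interest $363.10 → $19,473.99; payment $994.00; balance $18,479.99
Payment period 2: opening $18,479.99; interest $363.10 → $18,843.09; payment $994.00; balance $17,849.09
Payment period 3: opening $17,849.09; interest $363.10 → $18,212.19; payment $994.00; balance $17,218.19
Payment period 4: opening $17,218.19; interest $363.10 → $17,581.29; payment $994.00; balance $16,587.29
Payment period 5: opening $16,587.29; interest $363.10 → $16,950.39; payment $994.00; balance $15,956.39
Payment period 6: opening $15,956.39; interest $363.10 → $16,319.49; payment $994.00; balance $15,325.49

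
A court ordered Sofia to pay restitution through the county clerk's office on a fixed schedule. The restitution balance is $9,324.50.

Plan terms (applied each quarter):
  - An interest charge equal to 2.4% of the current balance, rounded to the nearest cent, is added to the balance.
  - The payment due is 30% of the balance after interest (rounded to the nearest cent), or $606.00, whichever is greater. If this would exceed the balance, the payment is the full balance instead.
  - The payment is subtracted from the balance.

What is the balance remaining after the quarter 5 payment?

$1,764.48

Quarter 1: $9,324.50 +$223.79 interest = $9,548.29; pay $2,864.49 → $6,683.80
Quarter 2: $6,683.80 +$160.41 interest = $6,844.21; pay $2,053.26 → $4,790.95
Quarter 3: $4,790.95 +$114.98 interest = $4,905.93; pay $1,471.78 → $3,434.15
Quarter 4: $3,434.15 +$82.42 interest = $3,516.57; pay $1,054.97 → $2,461.60
Quarter 5: $2,461.60 +$59.08 interest = $2,520.68; pay $756.20 → $1,764.48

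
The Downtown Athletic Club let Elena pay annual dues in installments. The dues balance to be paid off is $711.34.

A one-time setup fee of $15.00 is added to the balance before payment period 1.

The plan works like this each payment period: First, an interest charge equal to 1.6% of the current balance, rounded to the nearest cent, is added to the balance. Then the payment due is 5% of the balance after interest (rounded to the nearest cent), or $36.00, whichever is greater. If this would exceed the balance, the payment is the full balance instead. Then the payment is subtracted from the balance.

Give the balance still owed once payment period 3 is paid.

Payment period 1: $726.34 +$11.62 interest = $737.96; pay $36.90 → $701.06
Payment period 2: $701.06 +$11.22 interest = $712.28; pay $36.00 → $676.28
Payment period 3: $676.28 +$10.82 interest = $687.10; pay $36.00 → $651.10

$651.10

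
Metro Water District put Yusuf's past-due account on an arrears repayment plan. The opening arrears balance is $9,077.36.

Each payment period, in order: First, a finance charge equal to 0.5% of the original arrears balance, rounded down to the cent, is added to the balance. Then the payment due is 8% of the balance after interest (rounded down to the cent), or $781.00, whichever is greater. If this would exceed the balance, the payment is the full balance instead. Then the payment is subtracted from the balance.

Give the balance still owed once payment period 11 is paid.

$985.54

Payment period 1: opening $9,077.36; interest $45.38 → $9,122.74; payment $781.00; balance $8,341.74
Payment period 2: opening $8,341.74; interest $45.38 → $8,387.12; payment $781.00; balance $7,606.12
Payment period 3: opening $7,606.12; interest $45.38 → $7,651.50; payment $781.00; balance $6,870.50
Payment period 4: opening $6,870.50; interest $45.38 → $6,915.88; payment $781.00; balance $6,134.88
Payment period 5: opening $6,134.88; interest $45.38 → $6,180.26; payment $781.00; balance $5,399.26
Payment period 6: opening $5,399.26; interest $45.38 → $5,444.64; payment $781.00; balance $4,663.64
Payment period 7: opening $4,663.64; interest $45.38 → $4,709.02; payment $781.00; balance $3,928.02
Payment period 8: opening $3,928.02; interest $45.38 → $3,973.40; payment $781.00; balance $3,192.40
Payment period 9: opening $3,192.40; interest $45.38 → $3,237.78; payment $781.00; balance $2,456.78
Payment period 10: opening $2,456.78; interest $45.38 → $2,502.16; payment $781.00; balance $1,721.16
Payment period 11: opening $1,721.16; interest $45.38 → $1,766.54; payment $781.00; balance $985.54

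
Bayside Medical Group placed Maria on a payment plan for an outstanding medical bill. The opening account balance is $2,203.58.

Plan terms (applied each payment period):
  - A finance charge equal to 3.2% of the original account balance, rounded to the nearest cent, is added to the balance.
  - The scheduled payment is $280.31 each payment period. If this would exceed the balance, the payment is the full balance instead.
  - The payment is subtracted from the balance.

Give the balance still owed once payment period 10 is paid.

Payment period 1: opening $2,203.58; interest $70.51 → $2,274.09; payment $280.31; balance $1,993.78
Payment period 2: opening $1,993.78; interest $70.51 → $2,064.29; payment $280.31; balance $1,783.98
Payment period 3: opening $1,783.98; interest $70.51 → $1,854.49; payment $280.31; balance $1,574.18
Payment period 4: opening $1,574.18; interest $70.51 → $1,644.69; payment $280.31; balance $1,364.38
Payment period 5: opening $1,364.38; interest $70.51 → $1,434.89; payment $280.31; balance $1,154.58
Payment period 6: opening $1,154.58; interest $70.51 → $1,225.09; payment $280.31; balance $944.78
Payment period 7: opening $944.78; interest $70.51 → $1,015.29; payment $280.31; balance $734.98
Payment period 8: opening $734.98; interest $70.51 → $805.49; payment $280.31; balance $525.18
Payment period 9: opening $525.18; interest $70.51 → $595.69; payment $280.31; balance $315.38
Payment period 10: opening $315.38; interest $70.51 → $385.89; payment $280.31; balance $105.58

$105.58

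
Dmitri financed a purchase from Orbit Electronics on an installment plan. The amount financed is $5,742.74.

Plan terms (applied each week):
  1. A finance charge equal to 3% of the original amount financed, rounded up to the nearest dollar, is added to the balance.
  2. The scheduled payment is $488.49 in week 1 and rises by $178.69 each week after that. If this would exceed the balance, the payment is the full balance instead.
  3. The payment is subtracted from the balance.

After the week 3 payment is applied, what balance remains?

$4,260.20

Week 1: opening $5,742.74; interest $173.00 → $5,915.74; payment $488.49; balance $5,427.25
Week 2: opening $5,427.25; interest $173.00 → $5,600.25; payment $667.18; balance $4,933.07
Week 3: opening $4,933.07; interest $173.00 → $5,106.07; payment $845.87; balance $4,260.20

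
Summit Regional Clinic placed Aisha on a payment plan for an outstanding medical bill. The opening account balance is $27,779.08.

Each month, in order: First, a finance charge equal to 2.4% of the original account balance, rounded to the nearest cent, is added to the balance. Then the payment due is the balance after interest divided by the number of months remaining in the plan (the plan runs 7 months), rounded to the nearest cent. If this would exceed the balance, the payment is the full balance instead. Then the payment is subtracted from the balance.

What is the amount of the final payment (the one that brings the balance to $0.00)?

Month 1: $27,779.08 +$666.70 interest = $28,445.78; pay $4,063.68 → $24,382.10
Month 2: $24,382.10 +$666.70 interest = $25,048.80; pay $4,174.80 → $20,874.00
Month 3: $20,874.00 +$666.70 interest = $21,540.70; pay $4,308.14 → $17,232.56
Month 4: $17,232.56 +$666.70 interest = $17,899.26; pay $4,474.82 → $13,424.44
Month 5: $13,424.44 +$666.70 interest = $14,091.14; pay $4,697.05 → $9,394.09
Month 6: $9,394.09 +$666.70 interest = $10,060.79; pay $5,030.40 → $5,030.39
Month 7: $5,030.39 +$666.70 interest = $5,697.09; pay $5,697.09 → $0.00

$5,697.09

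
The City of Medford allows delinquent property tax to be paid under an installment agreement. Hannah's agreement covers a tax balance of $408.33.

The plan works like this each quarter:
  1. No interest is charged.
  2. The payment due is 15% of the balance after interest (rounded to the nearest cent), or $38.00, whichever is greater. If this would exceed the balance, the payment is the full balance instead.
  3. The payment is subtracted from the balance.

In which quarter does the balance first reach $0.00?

10

Quarter 1: opening $408.33; payment $61.25; balance $347.08
Quarter 2: opening $347.08; payment $52.06; balance $295.02
Quarter 3: opening $295.02; payment $44.25; balance $250.77
Quarter 4: opening $250.77; payment $38.00; balance $212.77
Quarter 5: opening $212.77; payment $38.00; balance $174.77
Quarter 6: opening $174.77; payment $38.00; balance $136.77
Quarter 7: opening $136.77; payment $38.00; balance $98.77
Quarter 8: opening $98.77; payment $38.00; balance $60.77
Quarter 9: opening $60.77; payment $38.00; balance $22.77
Quarter 10: opening $22.77; payment $22.77; balance $0.00
Balance reaches $0.00 in quarter 10.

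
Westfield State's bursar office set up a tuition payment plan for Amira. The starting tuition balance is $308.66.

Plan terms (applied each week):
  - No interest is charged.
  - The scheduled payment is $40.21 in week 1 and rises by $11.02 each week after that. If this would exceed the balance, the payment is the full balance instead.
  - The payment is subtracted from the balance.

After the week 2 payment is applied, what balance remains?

$217.22

# | Opening | Payment | End bal
1 | $308.66 | $40.21 | $268.45
2 | $268.45 | $51.23 | $217.22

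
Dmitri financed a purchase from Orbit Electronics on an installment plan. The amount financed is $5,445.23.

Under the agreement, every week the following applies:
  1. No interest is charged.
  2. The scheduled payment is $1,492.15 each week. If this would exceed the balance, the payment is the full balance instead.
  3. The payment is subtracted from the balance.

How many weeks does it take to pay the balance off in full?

4

Week 1: $5,445.23 − $1,492.15 → $3,953.08
Week 2: $3,953.08 − $1,492.15 → $2,460.93
Week 3: $2,460.93 − $1,492.15 → $968.78
Week 4: $968.78 − $968.78 → $0.00
Balance reaches $0.00 in week 4.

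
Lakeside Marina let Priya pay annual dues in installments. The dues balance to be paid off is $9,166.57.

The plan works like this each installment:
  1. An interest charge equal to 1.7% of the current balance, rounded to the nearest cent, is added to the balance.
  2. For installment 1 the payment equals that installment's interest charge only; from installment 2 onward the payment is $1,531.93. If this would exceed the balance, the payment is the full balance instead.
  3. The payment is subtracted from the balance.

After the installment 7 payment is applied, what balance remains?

$551.02

Installment 1: opening $9,166.57; interest $155.83 → $9,322.40; payment $155.83; balance $9,166.57
Installment 2: opening $9,166.57; interest $155.83 → $9,322.40; payment $1,531.93; balance $7,790.47
Installment 3: opening $7,790.47; interest $132.44 → $7,922.91; payment $1,531.93; balance $6,390.98
Installment 4: opening $6,390.98; interest $108.65 → $6,499.63; payment $1,531.93; balance $4,967.70
Installment 5: opening $4,967.70; interest $84.45 → $5,052.15; payment $1,531.93; balance $3,520.22
Installment 6: opening $3,520.22; interest $59.84 → $3,580.06; payment $1,531.93; balance $2,048.13
Installment 7: opening $2,048.13; interest $34.82 → $2,082.95; payment $1,531.93; balance $551.02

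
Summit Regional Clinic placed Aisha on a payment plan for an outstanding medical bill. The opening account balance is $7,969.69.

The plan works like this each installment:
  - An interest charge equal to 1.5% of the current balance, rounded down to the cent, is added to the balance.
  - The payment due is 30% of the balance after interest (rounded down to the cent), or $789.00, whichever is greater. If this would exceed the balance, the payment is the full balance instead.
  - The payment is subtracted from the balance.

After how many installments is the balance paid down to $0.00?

7

# | Opening | Interest | Payment | End bal
1 | $7,969.69 | $119.54 | $2,426.76 | $5,662.47
2 | $5,662.47 | $84.93 | $1,724.22 | $4,023.18
3 | $4,023.18 | $60.34 | $1,225.05 | $2,858.47
4 | $2,858.47 | $42.87 | $870.40 | $2,030.94
5 | $2,030.94 | $30.46 | $789.00 | $1,272.40
6 | $1,272.40 | $19.08 | $789.00 | $502.48
7 | $502.48 | $7.53 | $510.01 | $0.00
Balance reaches $0.00 in installment 7.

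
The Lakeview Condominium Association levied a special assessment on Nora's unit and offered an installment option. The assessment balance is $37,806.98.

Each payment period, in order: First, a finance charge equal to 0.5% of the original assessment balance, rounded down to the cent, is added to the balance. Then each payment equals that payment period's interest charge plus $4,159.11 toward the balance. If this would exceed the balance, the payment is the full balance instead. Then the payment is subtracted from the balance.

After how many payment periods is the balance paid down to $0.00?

# | Opening | Interest | Payment | End bal
1 | $37,806.98 | $189.03 | $4,348.14 | $33,647.87
2 | $33,647.87 | $189.03 | $4,348.14 | $29,488.76
3 | $29,488.76 | $189.03 | $4,348.14 | $25,329.65
4 | $25,329.65 | $189.03 | $4,348.14 | $21,170.54
5 | $21,170.54 | $189.03 | $4,348.14 | $17,011.43
6 | $17,011.43 | $189.03 | $4,348.14 | $12,852.32
7 | $12,852.32 | $189.03 | $4,348.14 | $8,693.21
8 | $8,693.21 | $189.03 | $4,348.14 | $4,534.10
9 | $4,534.10 | $189.03 | $4,348.14 | $374.99
10 | $374.99 | $189.03 | $564.02 | $0.00
Balance reaches $0.00 in payment period 10.

10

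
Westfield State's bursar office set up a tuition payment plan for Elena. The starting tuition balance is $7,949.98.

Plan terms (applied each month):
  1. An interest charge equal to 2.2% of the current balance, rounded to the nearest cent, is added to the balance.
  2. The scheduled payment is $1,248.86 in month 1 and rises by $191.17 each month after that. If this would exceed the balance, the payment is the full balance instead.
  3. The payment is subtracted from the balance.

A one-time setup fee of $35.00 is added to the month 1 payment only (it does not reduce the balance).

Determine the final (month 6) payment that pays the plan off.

$392.89

Month 1: $7,949.98 +$174.90 interest = $8,124.88; pay $1,248.86 (+ $35.00 fee) → $6,876.02
Month 2: $6,876.02 +$151.27 interest = $7,027.29; pay $1,440.03 → $5,587.26
Month 3: $5,587.26 +$122.92 interest = $5,710.18; pay $1,631.20 → $4,078.98
Month 4: $4,078.98 +$89.74 interest = $4,168.72; pay $1,822.37 → $2,346.35
Month 5: $2,346.35 +$51.62 interest = $2,397.97; pay $2,013.54 → $384.43
Month 6: $384.43 +$8.46 interest = $392.89; pay $392.89 → $0.00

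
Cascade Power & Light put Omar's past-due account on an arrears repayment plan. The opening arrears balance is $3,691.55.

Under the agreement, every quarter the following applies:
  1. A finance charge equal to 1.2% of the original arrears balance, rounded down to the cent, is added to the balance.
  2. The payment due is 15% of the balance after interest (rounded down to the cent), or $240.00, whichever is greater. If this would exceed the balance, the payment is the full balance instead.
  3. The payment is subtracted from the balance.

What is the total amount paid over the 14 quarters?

Quarter 1: $3,691.55 +$44.29 interest = $3,735.84; pay $560.37 → $3,175.47
Quarter 2: $3,175.47 +$44.29 interest = $3,219.76; pay $482.96 → $2,736.80
Quarter 3: $2,736.80 +$44.29 interest = $2,781.09; pay $417.16 → $2,363.93
Quarter 4: $2,363.93 +$44.29 interest = $2,408.22; pay $361.23 → $2,046.99
Quarter 5: $2,046.99 +$44.29 interest = $2,091.28; pay $313.69 → $1,777.59
Quarter 6: $1,777.59 +$44.29 interest = $1,821.88; pay $273.28 → $1,548.60
Quarter 7: $1,548.60 +$44.29 interest = $1,592.89; pay $240.00 → $1,352.89
Quarter 8: $1,352.89 +$44.29 interest = $1,397.18; pay $240.00 → $1,157.18
Quarter 9: $1,157.18 +$44.29 interest = $1,201.47; pay $240.00 → $961.47
Quarter 10: $961.47 +$44.29 interest = $1,005.76; pay $240.00 → $765.76
Quarter 11: $765.76 +$44.29 interest = $810.05; pay $240.00 → $570.05
Quarter 12: $570.05 +$44.29 interest = $614.34; pay $240.00 → $374.34
Quarter 13: $374.34 +$44.29 interest = $418.63; pay $240.00 → $178.63
Quarter 14: $178.63 +$44.29 interest = $222.92; pay $222.92 → $0.00
Total paid: $4,311.61

$4,311.61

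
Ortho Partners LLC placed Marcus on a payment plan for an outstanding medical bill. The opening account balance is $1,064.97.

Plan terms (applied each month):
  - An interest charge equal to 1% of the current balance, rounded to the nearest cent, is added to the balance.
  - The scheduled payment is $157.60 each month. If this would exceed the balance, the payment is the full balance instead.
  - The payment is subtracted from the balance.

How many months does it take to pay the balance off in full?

Month 1: $1,064.97 +$10.65 interest = $1,075.62; pay $157.60 → $918.02
Month 2: $918.02 +$9.18 interest = $927.20; pay $157.60 → $769.60
Month 3: $769.60 +$7.70 interest = $777.30; pay $157.60 → $619.70
Month 4: $619.70 +$6.20 interest = $625.90; pay $157.60 → $468.30
Month 5: $468.30 +$4.68 interest = $472.98; pay $157.60 → $315.38
Month 6: $315.38 +$3.15 interest = $318.53; pay $157.60 → $160.93
Month 7: $160.93 +$1.61 interest = $162.54; pay $157.60 → $4.94
Month 8: $4.94 +$0.05 interest = $4.99; pay $4.99 → $0.00
Balance reaches $0.00 in month 8.

8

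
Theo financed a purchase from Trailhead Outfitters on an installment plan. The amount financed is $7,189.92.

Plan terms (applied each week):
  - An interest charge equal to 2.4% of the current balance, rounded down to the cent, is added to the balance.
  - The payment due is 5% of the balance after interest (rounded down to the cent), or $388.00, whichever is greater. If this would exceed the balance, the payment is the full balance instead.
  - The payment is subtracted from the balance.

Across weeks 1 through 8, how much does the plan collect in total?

Week 1: $7,189.92 +$172.55 interest = $7,362.47; pay $388.00 → $6,974.47
Week 2: $6,974.47 +$167.38 interest = $7,141.85; pay $388.00 → $6,753.85
Week 3: $6,753.85 +$162.09 interest = $6,915.94; pay $388.00 → $6,527.94
Week 4: $6,527.94 +$156.67 interest = $6,684.61; pay $388.00 → $6,296.61
Week 5: $6,296.61 +$151.11 interest = $6,447.72; pay $388.00 → $6,059.72
Week 6: $6,059.72 +$145.43 interest = $6,205.15; pay $388.00 → $5,817.15
Week 7: $5,817.15 +$139.61 interest = $5,956.76; pay $388.00 → $5,568.76
Week 8: $5,568.76 +$133.65 interest = $5,702.41; pay $388.00 → $5,314.41
Total paid: $3,104.00

$3,104.00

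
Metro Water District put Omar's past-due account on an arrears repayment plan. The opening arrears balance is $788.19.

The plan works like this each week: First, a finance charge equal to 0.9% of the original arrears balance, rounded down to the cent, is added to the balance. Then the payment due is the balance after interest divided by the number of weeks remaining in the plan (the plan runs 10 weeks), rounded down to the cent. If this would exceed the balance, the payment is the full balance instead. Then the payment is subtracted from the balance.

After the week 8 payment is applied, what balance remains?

$177.92

Week 1: $788.19 +$7.09 interest = $795.28; pay $79.52 → $715.76
Week 2: $715.76 +$7.09 interest = $722.85; pay $80.31 → $642.54
Week 3: $642.54 +$7.09 interest = $649.63; pay $81.20 → $568.43
Week 4: $568.43 +$7.09 interest = $575.52; pay $82.21 → $493.31
Week 5: $493.31 +$7.09 interest = $500.40; pay $83.40 → $417.00
Week 6: $417.00 +$7.09 interest = $424.09; pay $84.81 → $339.28
Week 7: $339.28 +$7.09 interest = $346.37; pay $86.59 → $259.78
Week 8: $259.78 +$7.09 interest = $266.87; pay $88.95 → $177.92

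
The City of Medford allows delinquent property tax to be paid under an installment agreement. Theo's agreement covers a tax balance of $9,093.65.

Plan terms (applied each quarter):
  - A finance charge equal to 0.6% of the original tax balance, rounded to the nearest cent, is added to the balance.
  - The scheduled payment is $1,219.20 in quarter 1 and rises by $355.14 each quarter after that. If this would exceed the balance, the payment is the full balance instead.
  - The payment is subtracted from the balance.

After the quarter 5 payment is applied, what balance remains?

$0.00

Quarter 1: opening $9,093.65; interest $54.56 → $9,148.21; payment $1,219.20; balance $7,929.01
Quarter 2: opening $7,929.01; interest $54.56 → $7,983.57; payment $1,574.34; balance $6,409.23
Quarter 3: opening $6,409.23; interest $54.56 → $6,463.79; payment $1,929.48; balance $4,534.31
Quarter 4: opening $4,534.31; interest $54.56 → $4,588.87; payment $2,284.62; balance $2,304.25
Quarter 5: opening $2,304.25; interest $54.56 → $2,358.81; payment $2,358.81; balance $0.00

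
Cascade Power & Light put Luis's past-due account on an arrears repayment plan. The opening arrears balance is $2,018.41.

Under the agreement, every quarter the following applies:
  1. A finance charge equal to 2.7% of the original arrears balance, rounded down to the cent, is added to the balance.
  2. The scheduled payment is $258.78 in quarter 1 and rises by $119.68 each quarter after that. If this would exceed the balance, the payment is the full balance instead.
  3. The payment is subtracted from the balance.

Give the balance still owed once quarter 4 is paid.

$483.17

Quarter 1: opening $2,018.41; interest $54.49 → $2,072.90; payment $258.78; balance $1,814.12
Quarter 2: opening $1,814.12; interest $54.49 → $1,868.61; payment $378.46; balance $1,490.15
Quarter 3: opening $1,490.15; interest $54.49 → $1,544.64; payment $498.14; balance $1,046.50
Quarter 4: opening $1,046.50; interest $54.49 → $1,100.99; payment $617.82; balance $483.17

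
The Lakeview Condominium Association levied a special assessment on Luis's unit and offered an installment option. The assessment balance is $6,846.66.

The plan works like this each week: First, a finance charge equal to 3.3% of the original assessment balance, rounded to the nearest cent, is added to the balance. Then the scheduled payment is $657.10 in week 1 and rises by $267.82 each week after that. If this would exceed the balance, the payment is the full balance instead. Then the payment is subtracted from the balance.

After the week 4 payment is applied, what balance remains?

$3,515.10

Week 1: $6,846.66 +$225.94 interest = $7,072.60; pay $657.10 → $6,415.50
Week 2: $6,415.50 +$225.94 interest = $6,641.44; pay $924.92 → $5,716.52
Week 3: $5,716.52 +$225.94 interest = $5,942.46; pay $1,192.74 → $4,749.72
Week 4: $4,749.72 +$225.94 interest = $4,975.66; pay $1,460.56 → $3,515.10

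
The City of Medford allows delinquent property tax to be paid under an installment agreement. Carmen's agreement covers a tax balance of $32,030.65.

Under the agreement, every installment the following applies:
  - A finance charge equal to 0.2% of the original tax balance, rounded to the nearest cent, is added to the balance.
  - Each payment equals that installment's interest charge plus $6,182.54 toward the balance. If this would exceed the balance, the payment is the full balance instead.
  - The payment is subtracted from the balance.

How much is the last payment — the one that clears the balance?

# | Opening | Interest | Payment | End bal
1 | $32,030.65 | $64.06 | $6,246.60 | $25,848.11
2 | $25,848.11 | $64.06 | $6,246.60 | $19,665.57
3 | $19,665.57 | $64.06 | $6,246.60 | $13,483.03
4 | $13,483.03 | $64.06 | $6,246.60 | $7,300.49
5 | $7,300.49 | $64.06 | $6,246.60 | $1,117.95
6 | $1,117.95 | $64.06 | $1,182.01 | $0.00

$1,182.01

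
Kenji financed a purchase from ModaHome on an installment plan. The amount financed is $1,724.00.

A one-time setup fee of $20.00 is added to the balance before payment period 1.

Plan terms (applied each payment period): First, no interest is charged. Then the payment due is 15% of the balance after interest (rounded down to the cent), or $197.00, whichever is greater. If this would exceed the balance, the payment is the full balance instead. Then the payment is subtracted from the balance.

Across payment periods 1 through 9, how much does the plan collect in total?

$1,744.00

Payment period 1: opening $1,744.00; payment $261.60; balance $1,482.40
Payment period 2: opening $1,482.40; payment $222.36; balance $1,260.04
Payment period 3: opening $1,260.04; payment $197.00; balance $1,063.04
Payment period 4: opening $1,063.04; payment $197.00; balance $866.04
Payment period 5: opening $866.04; payment $197.00; balance $669.04
Payment period 6: opening $669.04; payment $197.00; balance $472.04
Payment period 7: opening $472.04; payment $197.00; balance $275.04
Payment period 8: opening $275.04; payment $197.00; balance $78.04
Payment period 9: opening $78.04; payment $78.04; balance $0.00
Total paid: $1,744.00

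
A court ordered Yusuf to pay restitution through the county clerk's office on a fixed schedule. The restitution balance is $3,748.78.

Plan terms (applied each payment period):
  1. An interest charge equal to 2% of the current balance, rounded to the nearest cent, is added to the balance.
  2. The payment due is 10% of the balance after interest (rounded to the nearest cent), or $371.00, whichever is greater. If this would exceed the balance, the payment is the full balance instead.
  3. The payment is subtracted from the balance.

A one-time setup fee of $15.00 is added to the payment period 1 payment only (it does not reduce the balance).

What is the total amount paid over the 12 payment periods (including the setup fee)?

Payment period 1: $3,748.78 +$74.98 interest = $3,823.76; pay $382.38 (+ $15.00 fee) → $3,441.38
Payment period 2: $3,441.38 +$68.83 interest = $3,510.21; pay $371.00 → $3,139.21
Payment period 3: $3,139.21 +$62.78 interest = $3,201.99; pay $371.00 → $2,830.99
Payment period 4: $2,830.99 +$56.62 interest = $2,887.61; pay $371.00 → $2,516.61
Payment period 5: $2,516.61 +$50.33 interest = $2,566.94; pay $371.00 → $2,195.94
Payment period 6: $2,195.94 +$43.92 interest = $2,239.86; pay $371.00 → $1,868.86
Payment period 7: $1,868.86 +$37.38 interest = $1,906.24; pay $371.00 → $1,535.24
Payment period 8: $1,535.24 +$30.70 interest = $1,565.94; pay $371.00 → $1,194.94
Payment period 9: $1,194.94 +$23.90 interest = $1,218.84; pay $371.00 → $847.84
Payment period 10: $847.84 +$16.96 interest = $864.80; pay $371.00 → $493.80
Payment period 11: $493.80 +$9.88 interest = $503.68; pay $371.00 → $132.68
Payment period 12: $132.68 +$2.65 interest = $135.33; pay $135.33 → $0.00
Total paid: $4,242.71

$4,242.71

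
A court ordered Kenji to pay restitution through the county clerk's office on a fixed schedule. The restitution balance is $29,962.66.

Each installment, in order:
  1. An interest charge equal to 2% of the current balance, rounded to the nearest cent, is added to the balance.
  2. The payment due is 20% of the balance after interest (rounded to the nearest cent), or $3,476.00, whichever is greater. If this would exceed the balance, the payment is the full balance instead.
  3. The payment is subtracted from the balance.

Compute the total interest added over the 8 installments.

$2,472.44

Installment 1: opening $29,962.66; interest $599.25 → $30,561.91; payment $6,112.38; balance $24,449.53
Installment 2: opening $24,449.53; interest $488.99 → $24,938.52; payment $4,987.70; balance $19,950.82
Installment 3: opening $19,950.82; interest $399.02 → $20,349.84; payment $4,069.97; balance $16,279.87
Installment 4: opening $16,279.87; interest $325.60 → $16,605.47; payment $3,476.00; balance $13,129.47
Installment 5: opening $13,129.47; interest $262.59 → $13,392.06; payment $3,476.00; balance $9,916.06
Installment 6: opening $9,916.06; interest $198.32 → $10,114.38; payment $3,476.00; balance $6,638.38
Installment 7: opening $6,638.38; interest $132.77 → $6,771.15; payment $3,476.00; balance $3,295.15
Installment 8: opening $3,295.15; interest $65.90 → $3,361.05; payment $3,361.05; balance $0.00
Total interest: $599.25 + $488.99 + $399.02 + $325.60 + $262.59 + $198.32 + $132.77 + $65.90 = $2,472.44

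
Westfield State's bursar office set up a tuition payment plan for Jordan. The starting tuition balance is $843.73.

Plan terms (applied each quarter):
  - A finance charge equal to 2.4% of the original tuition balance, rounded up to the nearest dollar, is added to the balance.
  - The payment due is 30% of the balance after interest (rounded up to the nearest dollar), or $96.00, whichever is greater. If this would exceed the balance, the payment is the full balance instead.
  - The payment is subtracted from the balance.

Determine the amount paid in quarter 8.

$34.73

Quarter 1: opening $843.73; interest $21.00 → $864.73; payment $260.00; balance $604.73
Quarter 2: opening $604.73; interest $21.00 → $625.73; payment $188.00; balance $437.73
Quarter 3: opening $437.73; interest $21.00 → $458.73; payment $138.00; balance $320.73
Quarter 4: opening $320.73; interest $21.00 → $341.73; payment $103.00; balance $238.73
Quarter 5: opening $238.73; interest $21.00 → $259.73; payment $96.00; balance $163.73
Quarter 6: opening $163.73; interest $21.00 → $184.73; payment $96.00; balance $88.73
Quarter 7: opening $88.73; interest $21.00 → $109.73; payment $96.00; balance $13.73
Quarter 8: opening $13.73; interest $21.00 → $34.73; payment $34.73; balance $0.00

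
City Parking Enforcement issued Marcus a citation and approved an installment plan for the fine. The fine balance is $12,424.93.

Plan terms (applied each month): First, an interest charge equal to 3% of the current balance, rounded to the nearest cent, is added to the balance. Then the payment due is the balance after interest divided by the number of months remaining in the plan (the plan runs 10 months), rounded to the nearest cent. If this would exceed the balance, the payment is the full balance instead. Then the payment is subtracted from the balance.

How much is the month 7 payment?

Month 1: $12,424.93 +$372.75 interest = $12,797.68; pay $1,279.77 → $11,517.91
Month 2: $11,517.91 +$345.54 interest = $11,863.45; pay $1,318.16 → $10,545.29
Month 3: $10,545.29 +$316.36 interest = $10,861.65; pay $1,357.71 → $9,503.94
Month 4: $9,503.94 +$285.12 interest = $9,789.06; pay $1,398.44 → $8,390.62
Month 5: $8,390.62 +$251.72 interest = $8,642.34; pay $1,440.39 → $7,201.95
Month 6: $7,201.95 +$216.06 interest = $7,418.01; pay $1,483.60 → $5,934.41
Month 7: $5,934.41 +$178.03 interest = $6,112.44; pay $1,528.11 → $4,584.33

$1,528.11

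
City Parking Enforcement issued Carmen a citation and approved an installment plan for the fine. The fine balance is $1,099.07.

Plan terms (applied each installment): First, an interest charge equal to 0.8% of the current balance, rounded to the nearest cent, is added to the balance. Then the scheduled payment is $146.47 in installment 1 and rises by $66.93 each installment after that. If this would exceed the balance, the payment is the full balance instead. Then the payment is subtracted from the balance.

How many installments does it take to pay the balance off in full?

Installment 1: opening $1,099.07; interest $8.79 → $1,107.86; payment $146.47; balance $961.39
Installment 2: opening $961.39; interest $7.69 → $969.08; payment $213.40; balance $755.68
Installment 3: opening $755.68; interest $6.05 → $761.73; payment $280.33; balance $481.40
Installment 4: opening $481.40; interest $3.85 → $485.25; payment $347.26; balance $137.99
Installment 5: opening $137.99; interest $1.10 → $139.09; payment $139.09; balance $0.00
Balance reaches $0.00 in installment 5.

5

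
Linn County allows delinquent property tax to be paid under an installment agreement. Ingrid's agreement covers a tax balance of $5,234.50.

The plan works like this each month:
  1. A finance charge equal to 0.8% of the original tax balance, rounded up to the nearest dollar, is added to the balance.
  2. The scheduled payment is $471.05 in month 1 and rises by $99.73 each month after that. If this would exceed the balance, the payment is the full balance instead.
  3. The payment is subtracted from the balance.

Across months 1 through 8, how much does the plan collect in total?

$5,570.50

Month 1: opening $5,234.50; interest $42.00 → $5,276.50; payment $471.05; balance $4,805.45
Month 2: opening $4,805.45; interest $42.00 → $4,847.45; payment $570.78; balance $4,276.67
Month 3: opening $4,276.67; interest $42.00 → $4,318.67; payment $670.51; balance $3,648.16
Month 4: opening $3,648.16; interest $42.00 → $3,690.16; payment $770.24; balance $2,919.92
Month 5: opening $2,919.92; interest $42.00 → $2,961.92; payment $869.97; balance $2,091.95
Month 6: opening $2,091.95; interest $42.00 → $2,133.95; payment $969.70; balance $1,164.25
Month 7: opening $1,164.25; interest $42.00 → $1,206.25; payment $1,069.43; balance $136.82
Month 8: opening $136.82; interest $42.00 → $178.82; payment $178.82; balance $0.00
Total paid: $5,570.50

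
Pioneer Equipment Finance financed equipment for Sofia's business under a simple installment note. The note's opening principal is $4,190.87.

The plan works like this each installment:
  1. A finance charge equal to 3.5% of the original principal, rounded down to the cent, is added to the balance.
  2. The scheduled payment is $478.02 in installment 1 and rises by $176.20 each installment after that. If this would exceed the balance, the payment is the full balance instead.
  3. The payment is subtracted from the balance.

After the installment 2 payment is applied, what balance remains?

$3,351.99

Installment 1: opening $4,190.87; interest $146.68 → $4,337.55; payment $478.02; balance $3,859.53
Installment 2: opening $3,859.53; interest $146.68 → $4,006.21; payment $654.22; balance $3,351.99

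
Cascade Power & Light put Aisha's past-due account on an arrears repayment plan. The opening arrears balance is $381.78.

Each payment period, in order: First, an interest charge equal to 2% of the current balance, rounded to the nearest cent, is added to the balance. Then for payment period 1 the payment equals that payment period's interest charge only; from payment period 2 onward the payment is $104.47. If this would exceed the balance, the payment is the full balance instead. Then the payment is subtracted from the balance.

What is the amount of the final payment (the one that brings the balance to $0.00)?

Payment period 1: opening $381.78; interest $7.64 → $389.42; payment $7.64; balance $381.78
Payment period 2: opening $381.78; interest $7.64 → $389.42; payment $104.47; balance $284.95
Payment period 3: opening $284.95; interest $5.70 → $290.65; payment $104.47; balance $186.18
Payment period 4: opening $186.18; interest $3.72 → $189.90; payment $104.47; balance $85.43
Payment period 5: opening $85.43; interest $1.71 → $87.14; payment $87.14; balance $0.00

$87.14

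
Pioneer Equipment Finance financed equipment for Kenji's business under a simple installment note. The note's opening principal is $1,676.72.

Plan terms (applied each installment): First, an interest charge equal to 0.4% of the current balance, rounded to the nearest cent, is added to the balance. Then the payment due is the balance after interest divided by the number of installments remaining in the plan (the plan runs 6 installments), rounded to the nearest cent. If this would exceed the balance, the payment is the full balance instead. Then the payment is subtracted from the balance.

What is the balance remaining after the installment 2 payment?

Installment 1: opening $1,676.72; interest $6.71 → $1,683.43; payment $280.57; balance $1,402.86
Installment 2: opening $1,402.86; interest $5.61 → $1,408.47; payment $281.69; balance $1,126.78

$1,126.78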